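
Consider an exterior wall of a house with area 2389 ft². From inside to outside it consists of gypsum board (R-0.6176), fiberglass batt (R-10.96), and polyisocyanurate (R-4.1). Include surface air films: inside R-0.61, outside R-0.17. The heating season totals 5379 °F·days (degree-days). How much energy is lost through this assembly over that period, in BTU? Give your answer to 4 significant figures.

18740000 BTU

R_total = 0.61 + 0.6176 + 10.96 + 4.1 + 0.17 = 16.458 ft²·°F·h/BTU
E = A × HDD × 24 / R = 2389 × 5379 × 24 / 16.458 = 18740000 BTU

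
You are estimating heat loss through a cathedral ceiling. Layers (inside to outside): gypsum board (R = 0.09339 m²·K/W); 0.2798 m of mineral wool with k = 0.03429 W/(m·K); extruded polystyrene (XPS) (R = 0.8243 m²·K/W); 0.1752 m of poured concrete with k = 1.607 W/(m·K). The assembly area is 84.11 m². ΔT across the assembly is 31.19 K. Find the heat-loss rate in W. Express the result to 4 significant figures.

0.2798/0.03429 = 8.1598
0.1752/1.607 = 0.10902
R_total = 0.09339 + 8.1598 + 0.8243 + 0.10902 = 9.1865 m²·K/W
Q = A·ΔT/R = 84.11 × 31.19 / 9.1865 = 285.57 W

285.6 W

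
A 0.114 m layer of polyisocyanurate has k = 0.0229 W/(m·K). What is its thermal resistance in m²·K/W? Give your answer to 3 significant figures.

4.98 m²·K/W

R = L/k = 0.114/0.0229 = 4.978 m²·K/W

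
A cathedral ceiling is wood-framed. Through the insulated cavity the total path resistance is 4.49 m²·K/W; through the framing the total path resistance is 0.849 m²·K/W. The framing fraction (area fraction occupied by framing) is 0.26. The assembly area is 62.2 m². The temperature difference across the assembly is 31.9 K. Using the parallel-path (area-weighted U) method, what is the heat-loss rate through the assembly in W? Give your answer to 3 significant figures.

935 W

U_eff = 0.74/4.49 + 0.26/0.849 = 0.1648 + 0.3062 = 0.4711
R_eff = 1/U_eff = 2.123 m²·K/W
Q = 62.2 × 31.9 / 2.123 = 934.7 W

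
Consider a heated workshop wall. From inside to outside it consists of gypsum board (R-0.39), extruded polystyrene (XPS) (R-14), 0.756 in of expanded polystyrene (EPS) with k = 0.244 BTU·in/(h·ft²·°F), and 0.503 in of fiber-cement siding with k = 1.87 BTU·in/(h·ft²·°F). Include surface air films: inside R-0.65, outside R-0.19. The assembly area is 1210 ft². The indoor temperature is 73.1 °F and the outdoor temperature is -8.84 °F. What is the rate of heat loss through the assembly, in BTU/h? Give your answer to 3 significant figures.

0.756/0.244 = 3.098
0.503/1.87 = 0.269
R_total = 0.65 + 0.39 + 14 + 3.098 + 0.269 + 0.19 = 18.6 ft²·°F·h/BTU
Q = A·ΔT/R = 1210 × (73.1 − (-8.84)) / 18.6 = 5331 BTU/h

5330 BTU/h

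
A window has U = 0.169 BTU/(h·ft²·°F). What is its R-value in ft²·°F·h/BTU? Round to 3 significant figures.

R = 1/U = 1/0.169 = 5.917

5.92 ft²·°F·h/BTU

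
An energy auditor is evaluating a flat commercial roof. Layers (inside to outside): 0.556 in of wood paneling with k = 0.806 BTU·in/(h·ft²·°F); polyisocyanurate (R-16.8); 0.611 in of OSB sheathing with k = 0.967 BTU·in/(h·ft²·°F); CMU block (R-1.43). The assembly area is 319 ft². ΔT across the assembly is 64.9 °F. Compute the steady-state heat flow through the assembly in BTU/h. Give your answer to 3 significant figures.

1060 BTU/h

0.556/0.806 = 0.6898
0.611/0.967 = 0.6319
R_total = 0.6898 + 16.8 + 0.6319 + 1.43 = 19.55 ft²·°F·h/BTU
Q = A·ΔT/R = 319 × 64.9 / 19.55 = 1059 BTU/h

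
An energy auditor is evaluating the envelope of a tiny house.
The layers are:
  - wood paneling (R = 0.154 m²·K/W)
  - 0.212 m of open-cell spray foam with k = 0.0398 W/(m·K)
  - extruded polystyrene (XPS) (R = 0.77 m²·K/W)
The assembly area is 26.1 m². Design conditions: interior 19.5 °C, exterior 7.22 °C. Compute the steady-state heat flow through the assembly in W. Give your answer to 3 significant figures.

0.212/0.0398 = 5.327
R_total = 0.154 + 5.327 + 0.77 = 6.251 m²·K/W
Q = A·ΔT/R = 26.1 × (19.5 − 7.22) / 6.251 = 51.28 W

51.3 W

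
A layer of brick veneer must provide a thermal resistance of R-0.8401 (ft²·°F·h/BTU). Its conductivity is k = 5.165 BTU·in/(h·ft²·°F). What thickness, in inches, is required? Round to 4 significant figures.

L = R × k = 0.8401 × 5.165 = 4.3391 in

4.339 in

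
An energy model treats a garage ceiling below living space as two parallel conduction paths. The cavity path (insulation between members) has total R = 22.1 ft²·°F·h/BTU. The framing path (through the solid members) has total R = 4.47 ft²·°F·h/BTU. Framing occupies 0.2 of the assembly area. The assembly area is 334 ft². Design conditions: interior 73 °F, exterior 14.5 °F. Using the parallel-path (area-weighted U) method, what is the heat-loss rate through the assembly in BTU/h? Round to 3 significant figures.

1580 BTU/h

U_eff = 0.8/22.1 + 0.2/4.47 = 0.0362 + 0.04474 = 0.08094
R_eff = 1/U_eff = 12.35 ft²·°F·h/BTU
Q = 334 × (73 − 14.5) / 12.35 = 1582 BTU/h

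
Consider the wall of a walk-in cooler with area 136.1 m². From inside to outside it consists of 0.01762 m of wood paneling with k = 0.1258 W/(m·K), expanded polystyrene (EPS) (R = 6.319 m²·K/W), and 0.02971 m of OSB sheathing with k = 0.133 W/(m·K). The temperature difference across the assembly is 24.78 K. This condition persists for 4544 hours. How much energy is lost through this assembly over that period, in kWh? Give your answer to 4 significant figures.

2293 kWh

0.01762/0.1258 = 0.14006
0.02971/0.133 = 0.22338
R_total = 0.14006 + 6.319 + 0.22338 = 6.6824 m²·K/W
Q = 136.1 × 24.78 / 6.6824 = 504.69 W
E = 504.69 W × 4544 h / 1000 = 2293.3 kWh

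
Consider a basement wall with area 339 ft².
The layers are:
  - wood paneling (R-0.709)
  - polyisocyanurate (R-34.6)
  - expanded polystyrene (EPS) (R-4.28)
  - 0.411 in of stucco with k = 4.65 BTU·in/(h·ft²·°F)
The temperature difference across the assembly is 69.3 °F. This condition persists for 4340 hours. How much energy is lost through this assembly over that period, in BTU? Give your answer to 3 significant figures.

2570000 BTU

0.411/4.65 = 0.08839
R_total = 0.709 + 34.6 + 4.28 + 0.08839 = 39.68 ft²·°F·h/BTU
Q = 339 × 69.3 / 39.68 = 592.1 BTU/h
E = 592.1 × 4340 = 2570000 BTU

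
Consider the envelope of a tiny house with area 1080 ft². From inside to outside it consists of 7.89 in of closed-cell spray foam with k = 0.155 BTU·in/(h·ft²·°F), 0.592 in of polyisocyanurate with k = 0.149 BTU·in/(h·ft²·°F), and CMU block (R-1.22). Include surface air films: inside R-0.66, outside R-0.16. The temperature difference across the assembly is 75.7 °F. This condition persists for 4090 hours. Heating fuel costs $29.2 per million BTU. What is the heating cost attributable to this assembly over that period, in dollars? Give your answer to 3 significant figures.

7.89/0.155 = 50.9
0.592/0.149 = 3.973
R_total = 0.66 + 50.9 + 3.973 + 1.22 + 0.16 = 56.92 ft²·°F·h/BTU
Q = 1080 × 75.7 / 56.92 = 1436 BTU/h
E = 1436 × 4090 = 5875000 BTU
Cost = 5875000/10⁶ × 29.2 = $171.5

172 dollars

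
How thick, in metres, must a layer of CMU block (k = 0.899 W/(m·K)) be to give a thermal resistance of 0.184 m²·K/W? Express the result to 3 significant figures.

L = R·k = 0.184 × 0.899 = 0.1654 m

0.165 m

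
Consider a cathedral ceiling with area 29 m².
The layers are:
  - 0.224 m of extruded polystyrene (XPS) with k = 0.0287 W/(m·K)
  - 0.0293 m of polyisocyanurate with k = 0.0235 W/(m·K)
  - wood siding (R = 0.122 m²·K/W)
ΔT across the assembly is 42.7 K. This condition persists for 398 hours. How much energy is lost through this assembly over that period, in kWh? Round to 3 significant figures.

53.7 kWh

0.224/0.0287 = 7.805
0.0293/0.0235 = 1.247
R_total = 7.805 + 1.247 + 0.122 = 9.174 m²·K/W
Q = 29 × 42.7 / 9.174 = 135 W
E = 135 W × 398 h / 1000 = 53.72 kWh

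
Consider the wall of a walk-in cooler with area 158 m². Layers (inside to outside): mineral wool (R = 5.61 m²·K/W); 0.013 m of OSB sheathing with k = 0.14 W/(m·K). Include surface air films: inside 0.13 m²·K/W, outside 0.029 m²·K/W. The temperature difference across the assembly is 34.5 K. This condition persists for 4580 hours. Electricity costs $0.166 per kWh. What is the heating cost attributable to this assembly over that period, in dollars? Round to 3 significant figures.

707 dollars

0.013/0.14 = 0.09286
R_total = 0.13 + 5.61 + 0.09286 + 0.029 = 5.862 m²·K/W
Q = 158 × 34.5 / 5.862 = 929.9 W
E = 929.9 W × 4580 h / 1000 = 4259 kWh
Cost = 4259 × 0.166 = $707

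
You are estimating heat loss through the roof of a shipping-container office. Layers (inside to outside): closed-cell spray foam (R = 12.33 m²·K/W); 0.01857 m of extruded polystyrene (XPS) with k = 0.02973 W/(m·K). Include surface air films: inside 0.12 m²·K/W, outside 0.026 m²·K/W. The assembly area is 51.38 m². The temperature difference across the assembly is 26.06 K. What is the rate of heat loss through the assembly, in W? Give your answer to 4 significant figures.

102.2 W

0.01857/0.02973 = 0.62462
R_total = 0.12 + 12.33 + 0.62462 + 0.026 = 13.101 m²·K/W
Q = A·ΔT/R = 51.38 × 26.06 / 13.101 = 102.21 W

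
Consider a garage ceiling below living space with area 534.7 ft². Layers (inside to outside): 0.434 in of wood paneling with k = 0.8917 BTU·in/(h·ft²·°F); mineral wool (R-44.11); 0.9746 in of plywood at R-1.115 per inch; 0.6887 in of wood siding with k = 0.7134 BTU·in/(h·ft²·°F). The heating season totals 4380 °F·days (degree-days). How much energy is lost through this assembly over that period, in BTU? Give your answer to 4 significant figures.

0.434/0.8917 = 0.48671
0.9746 × 1.115 = 1.0867
0.6887/0.7134 = 0.96538
R_total = 0.48671 + 44.11 + 1.0867 + 0.96538 = 46.649 ft²·°F·h/BTU
E = A × HDD × 24 / R = 534.7 × 4380 × 24 / 46.649 = 1204900 BTU

1205000 BTU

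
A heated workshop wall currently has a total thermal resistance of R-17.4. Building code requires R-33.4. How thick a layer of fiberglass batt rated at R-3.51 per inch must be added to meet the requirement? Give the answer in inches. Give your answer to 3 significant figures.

ΔR = 33.4 − 17.4 = 16 ft²·°F·h/BTU
L = ΔR / (R/in) = 16/3.51 = 4.558 in

4.56 in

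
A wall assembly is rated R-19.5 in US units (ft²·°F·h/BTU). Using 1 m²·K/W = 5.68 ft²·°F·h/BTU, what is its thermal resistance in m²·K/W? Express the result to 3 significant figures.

3.43 m²·K/W

R_SI = 19.5/5.68 = 3.433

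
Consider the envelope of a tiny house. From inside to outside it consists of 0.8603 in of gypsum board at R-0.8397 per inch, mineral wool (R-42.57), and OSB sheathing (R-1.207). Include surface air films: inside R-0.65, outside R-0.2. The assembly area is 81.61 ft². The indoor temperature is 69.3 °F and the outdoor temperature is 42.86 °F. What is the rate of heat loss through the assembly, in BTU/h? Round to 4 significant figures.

0.8603 × 0.8397 = 0.72239
R_total = 0.65 + 0.72239 + 42.57 + 1.207 + 0.2 = 45.349 ft²·°F·h/BTU
Q = A·ΔT/R = 81.61 × (69.3 − 42.86) / 45.349 = 47.581 BTU/h

47.58 BTU/h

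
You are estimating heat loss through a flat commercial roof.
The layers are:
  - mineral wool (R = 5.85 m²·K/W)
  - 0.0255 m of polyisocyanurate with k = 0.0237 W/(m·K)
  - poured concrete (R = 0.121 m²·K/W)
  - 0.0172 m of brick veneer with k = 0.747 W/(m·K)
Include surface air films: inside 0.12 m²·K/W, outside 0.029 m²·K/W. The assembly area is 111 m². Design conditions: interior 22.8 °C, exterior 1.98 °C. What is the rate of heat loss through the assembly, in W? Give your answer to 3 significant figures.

320 W

0.0255/0.0237 = 1.076
0.0172/0.747 = 0.02303
R_total = 0.12 + 5.85 + 1.076 + 0.121 + 0.02303 + 0.029 = 7.219 m²·K/W
Q = A·ΔT/R = 111 × (22.8 − 1.98) / 7.219 = 320.1 W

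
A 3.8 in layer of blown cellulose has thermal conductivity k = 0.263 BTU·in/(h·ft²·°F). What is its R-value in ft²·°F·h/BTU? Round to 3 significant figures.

14.4 ft²·°F·h/BTU

R = L/k = 3.8/0.263 = 14.45 ft²·°F·h/BTU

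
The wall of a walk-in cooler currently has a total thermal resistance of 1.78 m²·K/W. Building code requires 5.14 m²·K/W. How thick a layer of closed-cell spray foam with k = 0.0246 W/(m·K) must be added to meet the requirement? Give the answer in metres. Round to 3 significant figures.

0.0827 m

ΔR = 5.14 − 1.78 = 3.36 m²·K/W
L = ΔR × k = 3.36 × 0.0246 = 0.08266 m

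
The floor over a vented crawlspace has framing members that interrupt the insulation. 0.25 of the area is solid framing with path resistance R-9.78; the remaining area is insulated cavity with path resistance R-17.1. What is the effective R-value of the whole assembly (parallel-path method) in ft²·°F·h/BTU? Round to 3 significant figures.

U_eff = 0.75/17.1 + 0.25/9.78 = 0.04386 + 0.02556 = 0.06942
R_eff = 1/U_eff = 14.4 ft²·°F·h/BTU

14.4 ft²·°F·h/BTU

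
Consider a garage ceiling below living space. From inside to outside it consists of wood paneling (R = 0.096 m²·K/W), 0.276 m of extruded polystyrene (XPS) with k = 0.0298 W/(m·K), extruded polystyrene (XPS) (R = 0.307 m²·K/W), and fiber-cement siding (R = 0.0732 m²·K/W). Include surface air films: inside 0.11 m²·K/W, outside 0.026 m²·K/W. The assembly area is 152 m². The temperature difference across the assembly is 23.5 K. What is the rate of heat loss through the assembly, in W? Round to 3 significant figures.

0.276/0.0298 = 9.262
R_total = 0.11 + 0.096 + 9.262 + 0.307 + 0.0732 + 0.026 = 9.874 m²·K/W
Q = A·ΔT/R = 152 × 23.5 / 9.874 = 361.8 W

362 W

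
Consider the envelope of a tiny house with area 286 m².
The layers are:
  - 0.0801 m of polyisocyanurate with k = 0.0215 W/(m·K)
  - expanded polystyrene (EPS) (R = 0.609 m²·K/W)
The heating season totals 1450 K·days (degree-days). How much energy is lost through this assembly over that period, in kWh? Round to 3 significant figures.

2300 kWh

0.0801/0.0215 = 3.726
R_total = 3.726 + 0.609 = 4.335 m²·K/W
E = A × HDD × 24 / R / 1000 = 286 × 1450 × 24 / 4.335 / 1000 = 2296 kWh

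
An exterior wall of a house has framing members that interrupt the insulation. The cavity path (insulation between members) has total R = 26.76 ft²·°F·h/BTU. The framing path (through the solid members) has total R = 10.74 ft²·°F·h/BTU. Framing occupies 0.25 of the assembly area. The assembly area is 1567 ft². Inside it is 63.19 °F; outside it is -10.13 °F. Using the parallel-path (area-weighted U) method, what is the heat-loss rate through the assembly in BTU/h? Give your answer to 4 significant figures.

U_eff = 0.75/26.76 + 0.25/10.74 = 0.028027 + 0.023277 = 0.051304
R_eff = 1/U_eff = 19.492 ft²·°F·h/BTU
Q = 1567 × (63.19 − (-10.13)) / 19.492 = 5894.5 BTU/h

5894 BTU/h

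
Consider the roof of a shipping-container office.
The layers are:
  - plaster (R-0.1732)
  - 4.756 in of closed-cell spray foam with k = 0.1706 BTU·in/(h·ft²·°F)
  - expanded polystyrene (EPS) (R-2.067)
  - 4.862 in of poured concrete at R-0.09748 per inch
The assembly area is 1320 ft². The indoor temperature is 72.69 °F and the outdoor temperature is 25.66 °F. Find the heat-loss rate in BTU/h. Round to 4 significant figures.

2029 BTU/h

4.756/0.1706 = 27.878
4.862 × 0.09748 = 0.47395
R_total = 0.1732 + 27.878 + 2.067 + 0.47395 = 30.592 ft²·°F·h/BTU
Q = A·ΔT/R = 1320 × (72.69 − 25.66) / 30.592 = 2029.3 BTU/h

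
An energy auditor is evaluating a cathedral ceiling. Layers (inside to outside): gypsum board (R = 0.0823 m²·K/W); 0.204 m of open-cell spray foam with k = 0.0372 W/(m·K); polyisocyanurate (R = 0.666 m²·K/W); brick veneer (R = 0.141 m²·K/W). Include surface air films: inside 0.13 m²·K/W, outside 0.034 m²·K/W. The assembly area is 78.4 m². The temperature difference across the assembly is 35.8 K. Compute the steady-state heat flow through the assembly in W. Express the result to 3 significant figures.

429 W

0.204/0.0372 = 5.484
R_total = 0.13 + 0.0823 + 5.484 + 0.666 + 0.141 + 0.034 = 6.537 m²·K/W
Q = A·ΔT/R = 78.4 × 35.8 / 6.537 = 429.3 W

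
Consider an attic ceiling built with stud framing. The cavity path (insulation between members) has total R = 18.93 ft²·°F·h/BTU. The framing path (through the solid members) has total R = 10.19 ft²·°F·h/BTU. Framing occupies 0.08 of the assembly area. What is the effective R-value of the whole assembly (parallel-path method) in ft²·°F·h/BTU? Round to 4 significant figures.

U_eff = 0.92/18.93 + 0.08/10.19 = 0.0486 + 0.0078508 = 0.056451
R_eff = 1/U_eff = 17.714 ft²·°F·h/BTU

17.71 ft²·°F·h/BTU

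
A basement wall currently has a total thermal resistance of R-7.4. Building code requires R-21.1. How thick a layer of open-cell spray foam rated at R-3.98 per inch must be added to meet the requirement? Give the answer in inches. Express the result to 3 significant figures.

3.44 in

ΔR = 21.1 − 7.4 = 13.7 ft²·°F·h/BTU
L = ΔR / (R/in) = 13.7/3.98 = 3.442 in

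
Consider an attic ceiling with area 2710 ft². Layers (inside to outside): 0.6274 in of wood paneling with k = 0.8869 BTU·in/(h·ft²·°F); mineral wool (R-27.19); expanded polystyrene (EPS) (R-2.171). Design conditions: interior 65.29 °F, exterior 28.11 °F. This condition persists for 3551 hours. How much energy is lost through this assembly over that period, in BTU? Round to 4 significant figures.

0.6274/0.8869 = 0.70741
R_total = 0.70741 + 27.19 + 2.171 = 30.068 ft²·°F·h/BTU
Q = 2710 × (65.29 − 28.11) / 30.068 = 3351 BTU/h
E = 3351 × 3551 = 11899000 BTU

11900000 BTU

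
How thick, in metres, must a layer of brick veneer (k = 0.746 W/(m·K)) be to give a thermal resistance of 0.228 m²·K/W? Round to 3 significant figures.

L = R·k = 0.228 × 0.746 = 0.1701 m

0.170 m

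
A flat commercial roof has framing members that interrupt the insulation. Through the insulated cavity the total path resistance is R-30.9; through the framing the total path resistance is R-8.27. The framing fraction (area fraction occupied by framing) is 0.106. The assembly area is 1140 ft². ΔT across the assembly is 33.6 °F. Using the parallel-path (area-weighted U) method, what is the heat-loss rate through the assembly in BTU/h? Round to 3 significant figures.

1600 BTU/h

U_eff = 0.894/30.9 + 0.106/8.27 = 0.02893 + 0.01282 = 0.04175
R_eff = 1/U_eff = 23.95 ft²·°F·h/BTU
Q = 1140 × 33.6 / 23.95 = 1599 BTU/h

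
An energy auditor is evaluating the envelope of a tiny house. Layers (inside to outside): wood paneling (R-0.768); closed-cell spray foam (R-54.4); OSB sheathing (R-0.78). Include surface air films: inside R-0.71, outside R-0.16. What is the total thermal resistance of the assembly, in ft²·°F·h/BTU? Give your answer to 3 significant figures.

R_total = 0.71 + 0.768 + 54.4 + 0.78 + 0.16 = 56.82 ft²·°F·h/BTU

56.8 ft²·°F·h/BTU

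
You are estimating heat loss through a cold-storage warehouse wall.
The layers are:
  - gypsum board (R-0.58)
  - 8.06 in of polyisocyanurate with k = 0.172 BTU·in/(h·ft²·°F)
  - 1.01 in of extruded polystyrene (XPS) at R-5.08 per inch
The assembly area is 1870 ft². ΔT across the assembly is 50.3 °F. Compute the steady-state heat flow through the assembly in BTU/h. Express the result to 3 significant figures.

8.06/0.172 = 46.86
1.01 × 5.08 = 5.131
R_total = 0.58 + 46.86 + 5.131 = 52.57 ft²·°F·h/BTU
Q = A·ΔT/R = 1870 × 50.3 / 52.57 = 1789 BTU/h

1790 BTU/h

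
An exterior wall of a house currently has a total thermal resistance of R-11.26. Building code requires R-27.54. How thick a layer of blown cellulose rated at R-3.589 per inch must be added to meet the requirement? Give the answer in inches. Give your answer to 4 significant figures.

4.536 in

ΔR = 27.54 − 11.26 = 16.28 ft²·°F·h/BTU
L = ΔR / (R/in) = 16.28/3.589 = 4.5361 in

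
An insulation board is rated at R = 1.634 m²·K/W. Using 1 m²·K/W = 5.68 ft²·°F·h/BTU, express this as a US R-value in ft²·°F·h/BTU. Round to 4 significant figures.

R_US = 1.634 × 5.68 = 9.2811

9.281 ft²·°F·h/BTU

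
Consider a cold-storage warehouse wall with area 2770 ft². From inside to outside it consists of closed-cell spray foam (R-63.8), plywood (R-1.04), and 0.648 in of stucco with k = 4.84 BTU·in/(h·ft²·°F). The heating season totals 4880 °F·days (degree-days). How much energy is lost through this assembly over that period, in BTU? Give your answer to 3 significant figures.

0.648/4.84 = 0.1339
R_total = 63.8 + 1.04 + 0.1339 = 64.97 ft²·°F·h/BTU
E = A × HDD × 24 / R = 2770 × 4880 × 24 / 64.97 = 4993000 BTU

4990000 BTU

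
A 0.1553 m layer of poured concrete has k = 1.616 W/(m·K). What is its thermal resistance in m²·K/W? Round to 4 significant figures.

R = L/k = 0.1553/1.616 = 0.096101 m²·K/W

0.09610 m²·K/W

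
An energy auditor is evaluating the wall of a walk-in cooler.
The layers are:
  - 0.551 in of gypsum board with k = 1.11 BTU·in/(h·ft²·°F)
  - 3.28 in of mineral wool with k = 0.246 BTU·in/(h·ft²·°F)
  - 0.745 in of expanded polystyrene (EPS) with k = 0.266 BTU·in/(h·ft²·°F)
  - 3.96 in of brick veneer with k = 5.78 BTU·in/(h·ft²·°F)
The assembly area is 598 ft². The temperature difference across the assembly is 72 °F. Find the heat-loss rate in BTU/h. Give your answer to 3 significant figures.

2490 BTU/h

0.551/1.11 = 0.4964
3.28/0.246 = 13.33
0.745/0.266 = 2.801
3.96/5.78 = 0.6851
R_total = 0.4964 + 13.33 + 2.801 + 0.6851 = 17.32 ft²·°F·h/BTU
Q = A·ΔT/R = 598 × 72 / 17.32 = 2487 BTU/h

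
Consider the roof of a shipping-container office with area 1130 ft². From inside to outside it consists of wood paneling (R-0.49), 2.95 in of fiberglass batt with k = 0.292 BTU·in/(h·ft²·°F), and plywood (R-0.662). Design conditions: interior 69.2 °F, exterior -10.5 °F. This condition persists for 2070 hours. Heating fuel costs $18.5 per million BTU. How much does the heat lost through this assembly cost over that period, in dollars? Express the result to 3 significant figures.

2.95/0.292 = 10.1
R_total = 0.49 + 10.1 + 0.662 = 11.25 ft²·°F·h/BTU
Q = 1130 × (69.2 − (-10.5)) / 11.25 = 8002 BTU/h
E = 8002 × 2070 = 16560000 BTU
Cost = 16560000/10⁶ × 18.5 = $306.4

306 dollars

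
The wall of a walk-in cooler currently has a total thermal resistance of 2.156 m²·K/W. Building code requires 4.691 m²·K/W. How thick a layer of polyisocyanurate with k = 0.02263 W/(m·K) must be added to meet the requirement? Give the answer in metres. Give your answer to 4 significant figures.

ΔR = 4.691 − 2.156 = 2.535 m²·K/W
L = ΔR × k = 2.535 × 0.02263 = 0.057367 m

0.05737 m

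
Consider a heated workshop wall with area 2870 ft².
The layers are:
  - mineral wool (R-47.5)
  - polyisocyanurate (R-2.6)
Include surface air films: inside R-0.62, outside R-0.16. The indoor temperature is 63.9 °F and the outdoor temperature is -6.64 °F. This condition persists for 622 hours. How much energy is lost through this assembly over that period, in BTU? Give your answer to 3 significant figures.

2470000 BTU

R_total = 0.62 + 47.5 + 2.6 + 0.16 = 50.88 ft²·°F·h/BTU
Q = 2870 × (63.9 − (-6.64)) / 50.88 = 3979 BTU/h
E = 3979 × 622 = 2475000 BTU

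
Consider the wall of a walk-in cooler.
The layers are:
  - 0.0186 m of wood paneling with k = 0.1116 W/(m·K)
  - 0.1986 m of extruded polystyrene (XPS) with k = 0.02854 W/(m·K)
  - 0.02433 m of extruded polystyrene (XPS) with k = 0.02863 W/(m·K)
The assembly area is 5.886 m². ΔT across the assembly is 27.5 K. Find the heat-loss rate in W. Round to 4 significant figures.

20.30 W

0.0186/0.1116 = 0.16667
0.1986/0.02854 = 6.9587
0.02433/0.02863 = 0.84981
R_total = 0.16667 + 6.9587 + 0.84981 = 7.9751 m²·K/W
Q = A·ΔT/R = 5.886 × 27.5 / 7.9751 = 20.296 W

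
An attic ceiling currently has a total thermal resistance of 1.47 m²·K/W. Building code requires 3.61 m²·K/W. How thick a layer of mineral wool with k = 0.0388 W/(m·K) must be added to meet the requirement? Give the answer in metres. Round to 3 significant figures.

ΔR = 3.61 − 1.47 = 2.14 m²·K/W
L = ΔR × k = 2.14 × 0.0388 = 0.08303 m

0.0830 m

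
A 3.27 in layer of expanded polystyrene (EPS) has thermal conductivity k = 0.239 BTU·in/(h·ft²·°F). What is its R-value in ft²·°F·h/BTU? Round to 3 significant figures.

13.7 ft²·°F·h/BTU

R = L/k = 3.27/0.239 = 13.68 ft²·°F·h/BTU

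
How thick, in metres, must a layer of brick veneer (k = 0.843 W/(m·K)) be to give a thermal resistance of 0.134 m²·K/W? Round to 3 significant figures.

0.113 m

L = R·k = 0.134 × 0.843 = 0.113 m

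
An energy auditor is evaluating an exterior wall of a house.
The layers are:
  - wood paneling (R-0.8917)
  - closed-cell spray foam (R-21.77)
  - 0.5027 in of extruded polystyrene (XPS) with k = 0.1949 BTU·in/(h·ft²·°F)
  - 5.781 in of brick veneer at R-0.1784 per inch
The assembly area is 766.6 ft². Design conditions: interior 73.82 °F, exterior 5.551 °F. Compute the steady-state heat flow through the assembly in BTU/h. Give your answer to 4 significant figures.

1992 BTU/h

0.5027/0.1949 = 2.5793
5.781 × 0.1784 = 1.0313
R_total = 0.8917 + 21.77 + 2.5793 + 1.0313 = 26.272 ft²·°F·h/BTU
Q = A·ΔT/R = 766.6 × (73.82 − 5.551) / 26.272 = 1992 BTU/h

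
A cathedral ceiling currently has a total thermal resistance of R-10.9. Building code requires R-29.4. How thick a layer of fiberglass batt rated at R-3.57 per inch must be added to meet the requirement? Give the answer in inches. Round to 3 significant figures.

ΔR = 29.4 − 10.9 = 18.5 ft²·°F·h/BTU
L = ΔR / (R/in) = 18.5/3.57 = 5.182 in

5.18 in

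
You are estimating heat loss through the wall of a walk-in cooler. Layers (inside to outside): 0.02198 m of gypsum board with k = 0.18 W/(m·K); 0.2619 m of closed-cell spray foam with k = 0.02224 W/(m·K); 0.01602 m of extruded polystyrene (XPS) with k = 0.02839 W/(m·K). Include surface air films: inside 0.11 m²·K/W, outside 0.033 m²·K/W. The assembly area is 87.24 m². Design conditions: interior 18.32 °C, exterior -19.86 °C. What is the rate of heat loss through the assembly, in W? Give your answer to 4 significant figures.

264.2 W

0.02198/0.18 = 0.12211
0.2619/0.02224 = 11.776
0.01602/0.02839 = 0.56428
R_total = 0.11 + 0.12211 + 11.776 + 0.56428 + 0.033 = 12.605 m²·K/W
Q = A·ΔT/R = 87.24 × (18.32 − (-19.86)) / 12.605 = 264.24 W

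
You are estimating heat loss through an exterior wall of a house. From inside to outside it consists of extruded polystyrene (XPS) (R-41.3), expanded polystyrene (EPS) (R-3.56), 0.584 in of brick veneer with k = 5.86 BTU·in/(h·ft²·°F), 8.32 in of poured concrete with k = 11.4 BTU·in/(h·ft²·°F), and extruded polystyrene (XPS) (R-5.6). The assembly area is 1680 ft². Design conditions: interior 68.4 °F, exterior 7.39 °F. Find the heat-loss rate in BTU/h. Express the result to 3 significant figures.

0.584/5.86 = 0.09966
8.32/11.4 = 0.7298
R_total = 41.3 + 3.56 + 0.09966 + 0.7298 + 5.6 = 51.29 ft²·°F·h/BTU
Q = A·ΔT/R = 1680 × (68.4 − 7.39) / 51.29 = 1998 BTU/h

2000 BTU/h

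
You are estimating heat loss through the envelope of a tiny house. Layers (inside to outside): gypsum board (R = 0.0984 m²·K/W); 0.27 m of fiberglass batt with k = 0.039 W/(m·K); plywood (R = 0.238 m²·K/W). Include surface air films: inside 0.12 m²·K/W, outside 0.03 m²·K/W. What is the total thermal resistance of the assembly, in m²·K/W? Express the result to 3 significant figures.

7.41 m²·K/W

0.27/0.039 = 6.923
R_total = 0.12 + 0.0984 + 6.923 + 0.238 + 0.03 = 7.409 m²·K/W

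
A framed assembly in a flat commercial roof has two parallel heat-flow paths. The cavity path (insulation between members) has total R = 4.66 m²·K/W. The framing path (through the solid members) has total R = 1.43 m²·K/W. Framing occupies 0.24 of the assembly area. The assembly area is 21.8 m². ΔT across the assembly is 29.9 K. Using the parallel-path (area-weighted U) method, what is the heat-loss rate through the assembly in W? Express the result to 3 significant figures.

216 W

U_eff = 0.76/4.66 + 0.24/1.43 = 0.1631 + 0.1678 = 0.3309
R_eff = 1/U_eff = 3.022 m²·K/W
Q = 21.8 × 29.9 / 3.022 = 215.7 W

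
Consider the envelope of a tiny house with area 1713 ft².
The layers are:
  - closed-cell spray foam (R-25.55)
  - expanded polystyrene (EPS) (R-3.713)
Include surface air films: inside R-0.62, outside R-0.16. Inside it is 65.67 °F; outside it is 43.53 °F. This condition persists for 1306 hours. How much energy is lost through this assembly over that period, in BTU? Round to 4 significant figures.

R_total = 0.62 + 25.55 + 3.713 + 0.16 = 30.043 ft²·°F·h/BTU
Q = 1713 × (65.67 − 43.53) / 30.043 = 1262.4 BTU/h
E = 1262.4 × 1306 = 1648700 BTU

1649000 BTU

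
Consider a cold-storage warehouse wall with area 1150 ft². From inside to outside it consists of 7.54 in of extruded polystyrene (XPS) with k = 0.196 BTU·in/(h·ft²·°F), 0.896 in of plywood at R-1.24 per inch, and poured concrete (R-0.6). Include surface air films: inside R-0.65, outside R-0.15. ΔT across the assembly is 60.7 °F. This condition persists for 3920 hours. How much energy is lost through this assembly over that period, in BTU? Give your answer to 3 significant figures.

7.54/0.196 = 38.47
0.896 × 1.24 = 1.111
R_total = 0.65 + 38.47 + 1.111 + 0.6 + 0.15 = 40.98 ft²·°F·h/BTU
Q = 1150 × 60.7 / 40.98 = 1703 BTU/h
E = 1703 × 3920 = 6677000 BTU

6680000 BTU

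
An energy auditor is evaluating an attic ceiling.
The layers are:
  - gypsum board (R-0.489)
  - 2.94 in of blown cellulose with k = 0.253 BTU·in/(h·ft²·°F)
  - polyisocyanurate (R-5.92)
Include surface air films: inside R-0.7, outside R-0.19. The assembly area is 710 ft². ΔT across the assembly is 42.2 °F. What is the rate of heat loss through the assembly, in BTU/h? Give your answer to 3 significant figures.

2.94/0.253 = 11.62
R_total = 0.7 + 0.489 + 11.62 + 5.92 + 0.19 = 18.92 ft²·°F·h/BTU
Q = A·ΔT/R = 710 × 42.2 / 18.92 = 1584 BTU/h

1580 BTU/h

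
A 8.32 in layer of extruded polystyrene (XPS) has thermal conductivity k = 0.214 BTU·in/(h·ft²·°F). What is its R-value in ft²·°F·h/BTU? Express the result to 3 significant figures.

R = L/k = 8.32/0.214 = 38.88 ft²·°F·h/BTU

38.9 ft²·°F·h/BTU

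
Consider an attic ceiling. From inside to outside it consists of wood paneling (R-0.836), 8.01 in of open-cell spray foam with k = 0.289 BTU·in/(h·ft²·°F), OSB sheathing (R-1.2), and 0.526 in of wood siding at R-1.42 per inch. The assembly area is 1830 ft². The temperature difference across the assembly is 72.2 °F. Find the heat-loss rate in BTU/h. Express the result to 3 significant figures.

8.01/0.289 = 27.72
0.526 × 1.42 = 0.7469
R_total = 0.836 + 27.72 + 1.2 + 0.7469 = 30.5 ft²·°F·h/BTU
Q = A·ΔT/R = 1830 × 72.2 / 30.5 = 4332 BTU/h

4330 BTU/h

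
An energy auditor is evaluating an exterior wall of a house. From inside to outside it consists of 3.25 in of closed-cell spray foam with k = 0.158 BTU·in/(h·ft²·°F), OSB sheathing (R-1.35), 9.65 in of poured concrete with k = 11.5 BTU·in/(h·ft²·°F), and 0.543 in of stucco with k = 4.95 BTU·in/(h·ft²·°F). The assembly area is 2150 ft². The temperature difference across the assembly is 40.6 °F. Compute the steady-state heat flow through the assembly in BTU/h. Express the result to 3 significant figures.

3820 BTU/h

3.25/0.158 = 20.57
9.65/11.5 = 0.8391
0.543/4.95 = 0.1097
R_total = 20.57 + 1.35 + 0.8391 + 0.1097 = 22.87 ft²·°F·h/BTU
Q = A·ΔT/R = 2150 × 40.6 / 22.87 = 3817 BTU/h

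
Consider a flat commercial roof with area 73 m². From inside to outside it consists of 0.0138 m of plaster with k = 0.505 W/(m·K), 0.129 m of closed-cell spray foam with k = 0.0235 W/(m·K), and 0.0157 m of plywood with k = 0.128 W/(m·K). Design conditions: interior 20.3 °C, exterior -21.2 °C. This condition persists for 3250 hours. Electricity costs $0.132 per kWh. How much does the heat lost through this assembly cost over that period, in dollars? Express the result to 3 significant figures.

230 dollars

0.0138/0.505 = 0.02733
0.129/0.0235 = 5.489
0.0157/0.128 = 0.1227
R_total = 0.02733 + 5.489 + 0.1227 = 5.639 m²·K/W
Q = 73 × (20.3 − (-21.2)) / 5.639 = 537.2 W
E = 537.2 W × 3250 h / 1000 = 1746 kWh
Cost = 1746 × 0.132 = $230.5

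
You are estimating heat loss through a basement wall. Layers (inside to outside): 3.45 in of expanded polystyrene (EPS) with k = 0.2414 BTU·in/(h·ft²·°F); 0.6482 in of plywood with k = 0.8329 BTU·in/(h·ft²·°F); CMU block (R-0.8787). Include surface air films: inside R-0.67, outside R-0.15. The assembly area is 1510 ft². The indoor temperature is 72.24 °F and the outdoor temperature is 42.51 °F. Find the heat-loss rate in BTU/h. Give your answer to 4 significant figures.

3.45/0.2414 = 14.292
0.6482/0.8329 = 0.77824
R_total = 0.67 + 14.292 + 0.77824 + 0.8787 + 0.15 = 16.769 ft²·°F·h/BTU
Q = A·ΔT/R = 1510 × (72.24 − 42.51) / 16.769 = 2677.2 BTU/h

2677 BTU/h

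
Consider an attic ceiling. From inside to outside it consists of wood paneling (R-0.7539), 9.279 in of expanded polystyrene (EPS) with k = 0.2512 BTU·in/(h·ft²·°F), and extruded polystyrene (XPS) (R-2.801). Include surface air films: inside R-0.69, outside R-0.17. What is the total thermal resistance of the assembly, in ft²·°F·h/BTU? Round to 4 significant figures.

9.279/0.2512 = 36.939
R_total = 0.69 + 0.7539 + 36.939 + 2.801 + 0.17 = 41.354 ft²·°F·h/BTU

41.35 ft²·°F·h/BTU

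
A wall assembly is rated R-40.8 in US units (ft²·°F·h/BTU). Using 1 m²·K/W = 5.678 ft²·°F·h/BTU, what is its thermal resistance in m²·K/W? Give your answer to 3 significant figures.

R_SI = 40.8/5.678 = 7.186

7.19 m²·K/W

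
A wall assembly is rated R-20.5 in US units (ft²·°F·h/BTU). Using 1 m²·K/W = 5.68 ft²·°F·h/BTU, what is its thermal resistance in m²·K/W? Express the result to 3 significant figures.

R_SI = 20.5/5.68 = 3.609

3.61 m²·K/W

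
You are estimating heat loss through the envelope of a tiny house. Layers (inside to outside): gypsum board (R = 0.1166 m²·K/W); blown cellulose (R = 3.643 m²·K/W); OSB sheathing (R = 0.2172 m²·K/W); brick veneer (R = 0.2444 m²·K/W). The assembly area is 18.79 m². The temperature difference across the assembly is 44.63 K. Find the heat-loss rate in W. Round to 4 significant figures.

198.7 W

R_total = 0.1166 + 3.643 + 0.2172 + 0.2444 = 4.2212 m²·K/W
Q = A·ΔT/R = 18.79 × 44.63 / 4.2212 = 198.66 W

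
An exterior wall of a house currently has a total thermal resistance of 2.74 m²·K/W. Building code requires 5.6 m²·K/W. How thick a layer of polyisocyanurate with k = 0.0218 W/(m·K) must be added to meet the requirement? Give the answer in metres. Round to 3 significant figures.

ΔR = 5.6 − 2.74 = 2.86 m²·K/W
L = ΔR × k = 2.86 × 0.0218 = 0.06235 m

0.0623 m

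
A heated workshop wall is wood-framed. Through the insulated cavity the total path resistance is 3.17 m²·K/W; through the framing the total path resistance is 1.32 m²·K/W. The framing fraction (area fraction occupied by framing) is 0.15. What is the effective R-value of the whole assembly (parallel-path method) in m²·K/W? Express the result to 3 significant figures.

2.62 m²·K/W

U_eff = 0.85/3.17 + 0.15/1.32 = 0.2681 + 0.1136 = 0.3818
R_eff = 1/U_eff = 2.619 m²·K/W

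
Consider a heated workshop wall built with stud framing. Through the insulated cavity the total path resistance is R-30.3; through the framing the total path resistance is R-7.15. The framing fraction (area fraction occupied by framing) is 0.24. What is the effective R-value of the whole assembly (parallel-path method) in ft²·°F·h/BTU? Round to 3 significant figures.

U_eff = 0.76/30.3 + 0.24/7.15 = 0.02508 + 0.03357 = 0.05865
R_eff = 1/U_eff = 17.05 ft²·°F·h/BTU

17.1 ft²·°F·h/BTU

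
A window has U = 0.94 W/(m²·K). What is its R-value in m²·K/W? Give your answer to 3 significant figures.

1.06 m²·K/W

R = 1/U = 1/0.94 = 1.064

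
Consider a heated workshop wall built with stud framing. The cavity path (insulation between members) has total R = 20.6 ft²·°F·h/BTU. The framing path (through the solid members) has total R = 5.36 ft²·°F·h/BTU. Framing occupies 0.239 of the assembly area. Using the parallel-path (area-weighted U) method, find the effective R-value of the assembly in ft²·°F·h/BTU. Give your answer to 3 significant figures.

U_eff = 0.761/20.6 + 0.239/5.36 = 0.03694 + 0.04459 = 0.08153
R_eff = 1/U_eff = 12.27 ft²·°F·h/BTU

12.3 ft²·°F·h/BTU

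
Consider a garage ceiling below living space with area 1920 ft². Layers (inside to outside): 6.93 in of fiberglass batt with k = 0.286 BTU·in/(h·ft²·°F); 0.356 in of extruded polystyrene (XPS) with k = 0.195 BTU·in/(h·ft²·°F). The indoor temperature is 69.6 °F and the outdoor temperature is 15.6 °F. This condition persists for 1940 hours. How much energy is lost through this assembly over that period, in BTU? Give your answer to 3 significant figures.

6.93/0.286 = 24.23
0.356/0.195 = 1.826
R_total = 24.23 + 1.826 = 26.06 ft²·°F·h/BTU
Q = 1920 × (69.6 − 15.6) / 26.06 = 3979 BTU/h
E = 3979 × 1940 = 7719000 BTU

7720000 BTU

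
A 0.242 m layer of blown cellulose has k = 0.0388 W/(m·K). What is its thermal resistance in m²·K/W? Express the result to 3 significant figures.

6.24 m²·K/W

R = L/k = 0.242/0.0388 = 6.237 m²·K/W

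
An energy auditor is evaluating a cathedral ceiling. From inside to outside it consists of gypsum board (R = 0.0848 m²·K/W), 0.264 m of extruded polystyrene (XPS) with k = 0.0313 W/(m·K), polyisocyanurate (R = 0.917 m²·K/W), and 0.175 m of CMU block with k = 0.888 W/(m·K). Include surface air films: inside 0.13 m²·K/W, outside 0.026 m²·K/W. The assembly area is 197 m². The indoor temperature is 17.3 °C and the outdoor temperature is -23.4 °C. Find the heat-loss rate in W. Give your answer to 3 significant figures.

0.264/0.0313 = 8.435
0.175/0.888 = 0.1971
R_total = 0.13 + 0.0848 + 8.435 + 0.917 + 0.1971 + 0.026 = 9.789 m²·K/W
Q = A·ΔT/R = 197 × (17.3 − (-23.4)) / 9.789 = 819 W

819 W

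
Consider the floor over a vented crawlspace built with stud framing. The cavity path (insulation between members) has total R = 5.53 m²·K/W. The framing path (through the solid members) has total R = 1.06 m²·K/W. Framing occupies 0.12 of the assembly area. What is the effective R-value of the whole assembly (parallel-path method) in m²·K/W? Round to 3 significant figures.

3.67 m²·K/W

U_eff = 0.88/5.53 + 0.12/1.06 = 0.1591 + 0.1132 = 0.2723
R_eff = 1/U_eff = 3.672 m²·K/W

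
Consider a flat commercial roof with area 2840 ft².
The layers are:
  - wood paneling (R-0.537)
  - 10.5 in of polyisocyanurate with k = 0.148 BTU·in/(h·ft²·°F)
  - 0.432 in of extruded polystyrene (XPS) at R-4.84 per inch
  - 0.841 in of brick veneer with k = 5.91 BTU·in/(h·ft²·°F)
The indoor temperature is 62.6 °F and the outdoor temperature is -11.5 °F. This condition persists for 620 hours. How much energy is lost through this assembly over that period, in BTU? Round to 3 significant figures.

1770000 BTU

10.5/0.148 = 70.95
0.432 × 4.84 = 2.091
0.841/5.91 = 0.1423
R_total = 0.537 + 70.95 + 2.091 + 0.1423 = 73.72 ft²·°F·h/BTU
Q = 2840 × (62.6 − (-11.5)) / 73.72 = 2855 BTU/h
E = 2855 × 620 = 1770000 BTU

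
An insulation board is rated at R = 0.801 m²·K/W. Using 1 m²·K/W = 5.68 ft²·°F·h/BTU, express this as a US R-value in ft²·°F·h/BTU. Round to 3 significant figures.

4.55 ft²·°F·h/BTU

R_US = 0.801 × 5.68 = 4.55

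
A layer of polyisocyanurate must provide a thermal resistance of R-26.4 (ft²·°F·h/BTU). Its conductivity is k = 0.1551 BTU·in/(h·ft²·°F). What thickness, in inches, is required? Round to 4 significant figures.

4.095 in

L = R × k = 26.4 × 0.1551 = 4.0946 in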